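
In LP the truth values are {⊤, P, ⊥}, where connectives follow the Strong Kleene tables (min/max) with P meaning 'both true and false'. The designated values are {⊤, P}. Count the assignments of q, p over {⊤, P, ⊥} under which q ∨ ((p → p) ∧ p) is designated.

Of the 9 assignments, 8 give a value in {⊤, P}.

8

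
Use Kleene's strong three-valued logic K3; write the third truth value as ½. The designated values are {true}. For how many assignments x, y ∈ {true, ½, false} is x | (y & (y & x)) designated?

3

Designated under: (x=true, y=true); (x=true, y=½); (x=true, y=false).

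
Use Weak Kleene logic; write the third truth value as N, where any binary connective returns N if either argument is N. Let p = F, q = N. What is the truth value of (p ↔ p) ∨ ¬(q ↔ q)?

p ↔ p = F ↔ F = T
q ↔ q = N ↔ N = N
¬(q ↔ q) = ¬N = N
(p ↔ p) ∨ ¬(q ↔ q) = T ∨ N = N

N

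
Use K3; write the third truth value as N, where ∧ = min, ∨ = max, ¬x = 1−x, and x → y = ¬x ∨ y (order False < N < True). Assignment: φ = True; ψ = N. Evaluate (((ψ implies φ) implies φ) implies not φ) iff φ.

False

ψ implies φ = N implies True = True
(ψ implies φ) implies φ = True implies True = True
not φ = not True = False
((ψ implies φ) implies φ) implies not φ = True implies False = False
(((ψ implies φ) implies φ) implies not φ) iff φ = False iff True = False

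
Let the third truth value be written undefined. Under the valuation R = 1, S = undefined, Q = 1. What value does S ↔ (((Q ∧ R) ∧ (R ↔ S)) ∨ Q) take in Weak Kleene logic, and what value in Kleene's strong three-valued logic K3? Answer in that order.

undefined; undefined

In Weak Kleene logic: Q ∧ R = 1 ∧ 1 = 1
R ↔ S = 1 ↔ undefined = undefined
(Q ∧ R) ∧ (R ↔ S) = 1 ∧ undefined = undefined
((Q ∧ R) ∧ (R ↔ S)) ∨ Q = undefined ∨ 1 = undefined
S ↔ (((Q ∧ R) ∧ (R ↔ S)) ∨ Q) = undefined ↔ undefined = undefined
In Kleene's strong three-valued logic K3: Q ∧ R = 1 ∧ 1 = 1
R ↔ S = 1 ↔ undefined = undefined
(Q ∧ R) ∧ (R ↔ S) = 1 ∧ undefined = undefined
((Q ∧ R) ∧ (R ↔ S)) ∨ Q = undefined ∨ 1 = 1
S ↔ (((Q ∧ R) ∧ (R ↔ S)) ∨ Q) = undefined ↔ 1 = undefined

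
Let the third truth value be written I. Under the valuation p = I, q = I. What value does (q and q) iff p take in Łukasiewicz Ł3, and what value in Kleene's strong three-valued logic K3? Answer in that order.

In Łukasiewicz Ł3: q and q = I and I = I
(q and q) iff p = I iff I = ⊤  [1 − |½−½|]
In Kleene's strong three-valued logic K3: q and q = I and I = I
(q and q) iff p = I iff I = I
They differ because Łukasiewicz Ł3 and Kleene's strong three-valued logic K3 treat I differently under implication.

⊤; I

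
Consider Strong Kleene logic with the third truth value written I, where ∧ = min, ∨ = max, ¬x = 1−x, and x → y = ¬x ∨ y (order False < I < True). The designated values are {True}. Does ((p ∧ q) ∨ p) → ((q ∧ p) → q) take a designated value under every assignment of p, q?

No

Countermodel: p=True, q=I gives I, which is not designated.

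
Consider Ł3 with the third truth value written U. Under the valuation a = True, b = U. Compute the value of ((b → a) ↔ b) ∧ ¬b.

b → a = U → True = True  [min(1, 1−½+1)]
(b → a) ↔ b = True ↔ U = U
¬b = ¬U = U
((b → a) ↔ b) ∧ ¬b = U ∧ U = U

U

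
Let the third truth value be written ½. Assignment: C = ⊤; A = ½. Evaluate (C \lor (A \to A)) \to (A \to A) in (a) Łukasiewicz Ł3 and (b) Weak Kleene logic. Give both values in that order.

In Łukasiewicz Ł3: A \to A = ½ \to ½ = ⊤  [min(1, 1−½+½)]
C \lor (A \to A) = ⊤ \lor ⊤ = ⊤
A \to A = ½ \to ½ = ⊤
(C \lor (A \to A)) \to (A \to A) = ⊤ \to ⊤ = ⊤
In Weak Kleene logic: A \to A = ½ \to ½ = ½  [any arg is the third value ⇒ result is the third value]
C \lor (A \to A) = ⊤ \lor ½ = ½
A \to A = ½ \to ½ = ½
(C \lor (A \to A)) \to (A \to A) = ½ \to ½ = ½
They differ because Łukasiewicz Ł3 and Weak Kleene logic treat ½ differently under the binary connectives.

⊤; ½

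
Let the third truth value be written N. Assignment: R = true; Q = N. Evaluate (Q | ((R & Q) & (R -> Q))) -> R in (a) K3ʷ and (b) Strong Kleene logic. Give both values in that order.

N; true

In K3ʷ: R & Q = true & N = N
R -> Q = true -> N = N  [any arg is the third value ⇒ result is the third value]
(R & Q) & (R -> Q) = N & N = N
Q | ((R & Q) & (R -> Q)) = N | N = N
(Q | ((R & Q) & (R -> Q))) -> R = N -> true = N
In Strong Kleene logic: R & Q = true & N = N
R -> Q = true -> N = N  [~true | N]
(R & Q) & (R -> Q) = N & N = N
Q | ((R & Q) & (R -> Q)) = N | N = N
(Q | ((R & Q) & (R -> Q))) -> R = N -> true = true
They differ because K3ʷ and Strong Kleene logic treat N differently under the binary connectives.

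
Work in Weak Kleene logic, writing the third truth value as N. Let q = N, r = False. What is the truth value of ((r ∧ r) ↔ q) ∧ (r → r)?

r ∧ r = False ∧ False = False
(r ∧ r) ↔ q = False ↔ N = N
r → r = False → False = True
((r ∧ r) ↔ q) ∧ (r → r) = N ∧ True = N

N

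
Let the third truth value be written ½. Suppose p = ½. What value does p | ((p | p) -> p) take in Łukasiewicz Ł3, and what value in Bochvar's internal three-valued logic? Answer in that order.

In Łukasiewicz Ł3: p | p = ½ | ½ = ½
(p | p) -> p = ½ -> ½ = T
p | ((p | p) -> p) = ½ | T = T
In Bochvar's internal three-valued logic: p | p = ½ | ½ = ½
(p | p) -> p = ½ -> ½ = ½  [any arg is the third value ⇒ result is the third value]
p | ((p | p) -> p) = ½ | ½ = ½
They differ because Łukasiewicz Ł3 and Bochvar's internal three-valued logic treat ½ differently under the binary connectives.

T; ½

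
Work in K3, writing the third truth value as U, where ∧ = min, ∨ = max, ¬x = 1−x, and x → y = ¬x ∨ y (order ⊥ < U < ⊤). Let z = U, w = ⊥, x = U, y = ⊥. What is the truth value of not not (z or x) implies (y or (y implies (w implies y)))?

z or x = U or U = U
not (z or x) = not U = U
not not (z or x) = not U = U
w implies y = ⊥ implies ⊥ = ⊤
y implies (w implies y) = ⊥ implies ⊤ = ⊤
y or (y implies (w implies y)) = ⊥ or ⊤ = ⊤
not not (z or x) implies (y or (y implies (w implies y))) = U implies ⊤ = ⊤  [not U or ⊤]

⊤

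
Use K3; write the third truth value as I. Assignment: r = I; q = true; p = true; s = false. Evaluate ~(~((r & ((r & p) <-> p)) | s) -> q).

r & p = I & true = I
(r & p) <-> p = I <-> true = I
r & ((r & p) <-> p) = I & I = I
(r & ((r & p) <-> p)) | s = I | false = I
~((r & ((r & p) <-> p)) | s) = ~I = I
~((r & ((r & p) <-> p)) | s) -> q = I -> true = true  [~I | true]
~(~((r & ((r & p) <-> p)) | s) -> q) = ~true = false

false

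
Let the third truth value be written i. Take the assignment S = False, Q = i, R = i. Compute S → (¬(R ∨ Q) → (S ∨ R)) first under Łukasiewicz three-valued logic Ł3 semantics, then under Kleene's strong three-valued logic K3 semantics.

In Łukasiewicz three-valued logic Ł3: R ∨ Q = i ∨ i = i
¬(R ∨ Q) = ¬i = i
S ∨ R = False ∨ i = i
¬(R ∨ Q) → (S ∨ R) = i → i = True  [min(1, 1−½+½)]
S → (¬(R ∨ Q) → (S ∨ R)) = False → True = True
In Kleene's strong three-valued logic K3: R ∨ Q = i ∨ i = i
¬(R ∨ Q) = ¬i = i
S ∨ R = False ∨ i = i
¬(R ∨ Q) → (S ∨ R) = i → i = i  [¬i ∨ i]
S → (¬(R ∨ Q) → (S ∨ R)) = False → i = True

True; True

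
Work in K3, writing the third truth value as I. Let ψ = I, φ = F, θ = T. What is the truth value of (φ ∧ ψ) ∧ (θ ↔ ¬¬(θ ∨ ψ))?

φ ∧ ψ = F ∧ I = F
θ ∨ ψ = T ∨ I = T
¬(θ ∨ ψ) = ¬T = F
¬¬(θ ∨ ψ) = ¬F = T
θ ↔ ¬¬(θ ∨ ψ) = T ↔ T = T
(φ ∧ ψ) ∧ (θ ↔ ¬¬(θ ∨ ψ)) = F ∧ T = F

F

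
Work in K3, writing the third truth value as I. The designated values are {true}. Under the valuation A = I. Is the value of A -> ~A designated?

No

~A = ~I = I
A -> ~A = I -> I = I
I ∉ {true}.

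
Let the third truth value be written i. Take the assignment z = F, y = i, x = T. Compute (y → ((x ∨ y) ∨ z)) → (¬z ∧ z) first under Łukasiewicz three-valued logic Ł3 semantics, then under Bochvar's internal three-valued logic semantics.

In Łukasiewicz three-valued logic Ł3: x ∨ y = T ∨ i = T
(x ∨ y) ∨ z = T ∨ F = T
y → ((x ∨ y) ∨ z) = i → T = T  [min(1, 1−½+1)]
¬z = ¬F = T
¬z ∧ z = T ∧ F = F
(y → ((x ∨ y) ∨ z)) → (¬z ∧ z) = T → F = F
In Bochvar's internal three-valued logic: x ∨ y = T ∨ i = i
(x ∨ y) ∨ z = i ∨ F = i
y → ((x ∨ y) ∨ z) = i → i = i  [any arg is the third value ⇒ result is the third value]
¬z = ¬F = T
¬z ∧ z = T ∧ F = F
(y → ((x ∨ y) ∨ z)) → (¬z ∧ z) = i → F = i
They differ because Łukasiewicz three-valued logic Ł3 and Bochvar's internal three-valued logic treat i differently under the binary connectives.

F; i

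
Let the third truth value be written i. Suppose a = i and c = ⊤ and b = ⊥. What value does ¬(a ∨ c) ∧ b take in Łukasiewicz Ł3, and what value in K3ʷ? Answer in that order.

⊥; i

In Łukasiewicz Ł3: a ∨ c = i ∨ ⊤ = ⊤
¬(a ∨ c) = ¬⊤ = ⊥
¬(a ∨ c) ∧ b = ⊥ ∧ ⊥ = ⊥
In K3ʷ: a ∨ c = i ∨ ⊤ = i
¬(a ∨ c) = ¬i = i
¬(a ∨ c) ∧ b = i ∧ ⊥ = i
They differ because Łukasiewicz Ł3 and K3ʷ treat i differently under the binary connectives.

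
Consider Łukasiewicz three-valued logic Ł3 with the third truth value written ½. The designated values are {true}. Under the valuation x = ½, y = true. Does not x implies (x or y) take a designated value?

Yes

not x = not ½ = ½
x or y = ½ or true = true
not x implies (x or y) = ½ implies true = true  [min(1, 1−½+1)]
true ∈ {true}.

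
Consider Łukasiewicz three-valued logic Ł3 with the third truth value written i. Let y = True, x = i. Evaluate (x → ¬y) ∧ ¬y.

False

¬y = ¬True = False
x → ¬y = i → False = i  [min(1, 1−½+0)]
¬y = ¬True = False
(x → ¬y) ∧ ¬y = i ∧ False = False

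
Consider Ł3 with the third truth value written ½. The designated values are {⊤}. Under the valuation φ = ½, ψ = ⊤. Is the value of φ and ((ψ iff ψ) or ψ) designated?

ψ iff ψ = ⊤ iff ⊤ = ⊤
(ψ iff ψ) or ψ = ⊤ or ⊤ = ⊤
φ and ((ψ iff ψ) or ψ) = ½ and ⊤ = ½
½ ∉ {⊤}.

No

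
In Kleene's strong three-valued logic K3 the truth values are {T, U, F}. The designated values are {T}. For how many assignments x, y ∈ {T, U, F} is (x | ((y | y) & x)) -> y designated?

Of the 9 assignments, 5 give a value in {T}.

5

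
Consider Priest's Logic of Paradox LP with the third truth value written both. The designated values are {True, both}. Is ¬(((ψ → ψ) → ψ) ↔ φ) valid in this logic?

No

Countermodel: ψ=True, φ=True gives False, which is not designated.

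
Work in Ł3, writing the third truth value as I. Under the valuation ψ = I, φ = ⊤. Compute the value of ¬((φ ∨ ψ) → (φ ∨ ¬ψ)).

⊥

φ ∨ ψ = ⊤ ∨ I = ⊤
¬ψ = ¬I = I
φ ∨ ¬ψ = ⊤ ∨ I = ⊤
(φ ∨ ψ) → (φ ∨ ¬ψ) = ⊤ → ⊤ = ⊤
¬((φ ∨ ψ) → (φ ∨ ¬ψ)) = ¬⊤ = ⊥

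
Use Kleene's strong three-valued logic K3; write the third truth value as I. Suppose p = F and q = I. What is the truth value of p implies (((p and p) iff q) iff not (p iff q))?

p and p = F and F = F
(p and p) iff q = F iff I = I
p iff q = F iff I = I
not (p iff q) = not I = I
((p and p) iff q) iff not (p iff q) = I iff I = I
p implies (((p and p) iff q) iff not (p iff q)) = F implies I = T

T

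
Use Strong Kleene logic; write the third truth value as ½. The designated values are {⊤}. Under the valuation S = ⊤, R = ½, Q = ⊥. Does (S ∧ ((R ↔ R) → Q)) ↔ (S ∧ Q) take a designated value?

R ↔ R = ½ ↔ ½ = ½
(R ↔ R) → Q = ½ → ⊥ = ½  [¬½ ∨ ⊥]
S ∧ ((R ↔ R) → Q) = ⊤ ∧ ½ = ½
S ∧ Q = ⊤ ∧ ⊥ = ⊥
(S ∧ ((R ↔ R) → Q)) ↔ (S ∧ Q) = ½ ↔ ⊥ = ½
½ ∉ {⊤}.

No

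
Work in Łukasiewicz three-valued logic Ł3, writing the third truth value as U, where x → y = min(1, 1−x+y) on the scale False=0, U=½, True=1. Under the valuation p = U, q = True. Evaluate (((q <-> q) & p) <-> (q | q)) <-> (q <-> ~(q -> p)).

q <-> q = True <-> True = True
(q <-> q) & p = True & U = U
q | q = True | True = True
((q <-> q) & p) <-> (q | q) = U <-> True = U  [1 − |½−1|]
q -> p = True -> U = U
~(q -> p) = ~U = U
q <-> ~(q -> p) = True <-> U = U
(((q <-> q) & p) <-> (q | q)) <-> (q <-> ~(q -> p)) = U <-> U = True

True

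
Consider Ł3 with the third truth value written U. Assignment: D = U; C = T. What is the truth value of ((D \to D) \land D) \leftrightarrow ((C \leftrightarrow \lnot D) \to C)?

D \to D = U \to U = T
(D \to D) \land D = T \land U = U
\lnot D = \lnot U = U
C \leftrightarrow \lnot D = T \leftrightarrow U = U
(C \leftrightarrow \lnot D) \to C = U \to T = T
((D \to D) \land D) \leftrightarrow ((C \leftrightarrow \lnot D) \to C) = U \leftrightarrow T = U

U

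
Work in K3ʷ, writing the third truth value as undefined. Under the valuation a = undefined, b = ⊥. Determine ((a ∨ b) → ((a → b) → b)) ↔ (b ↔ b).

undefined

a ∨ b = undefined ∨ ⊥ = undefined
a → b = undefined → ⊥ = undefined
(a → b) → b = undefined → ⊥ = undefined
(a ∨ b) → ((a → b) → b) = undefined → undefined = undefined
b ↔ b = ⊥ ↔ ⊥ = ⊤
((a ∨ b) → ((a → b) → b)) ↔ (b ↔ b) = undefined ↔ ⊤ = undefined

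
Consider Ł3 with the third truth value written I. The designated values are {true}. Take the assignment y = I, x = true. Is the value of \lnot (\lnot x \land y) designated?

Yes

\lnot x = \lnot true = false
\lnot x \land y = false \land I = false
\lnot (\lnot x \land y) = \lnot false = true
true ∈ {true}.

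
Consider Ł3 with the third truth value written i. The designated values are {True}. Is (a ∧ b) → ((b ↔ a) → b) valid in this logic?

Every assignment of a, b over {True, i, False} gives a value in {True}.
In particular, with a=i, b=i: (a ∧ b) → ((b ↔ a) → b) = True.

Yes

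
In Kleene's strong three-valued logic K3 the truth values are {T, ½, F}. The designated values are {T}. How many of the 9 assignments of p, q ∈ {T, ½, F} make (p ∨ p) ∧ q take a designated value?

1

Designated under: (p=T, q=T).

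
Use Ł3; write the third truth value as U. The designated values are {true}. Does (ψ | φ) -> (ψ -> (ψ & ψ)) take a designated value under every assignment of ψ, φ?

Every assignment of ψ, φ over {true, U, false} gives a value in {true}.
In particular, with ψ=U, φ=U: (ψ | φ) -> (ψ -> (ψ & ψ)) = true.

Yes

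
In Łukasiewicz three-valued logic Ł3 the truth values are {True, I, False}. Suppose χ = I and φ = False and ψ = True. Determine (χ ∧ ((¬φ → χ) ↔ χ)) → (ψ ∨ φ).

True

¬φ = ¬False = True
¬φ → χ = True → I = I  [min(1, 1−1+½)]
(¬φ → χ) ↔ χ = I ↔ I = True
χ ∧ ((¬φ → χ) ↔ χ) = I ∧ True = I
ψ ∨ φ = True ∨ False = True
(χ ∧ ((¬φ → χ) ↔ χ)) → (ψ ∨ φ) = I → True = True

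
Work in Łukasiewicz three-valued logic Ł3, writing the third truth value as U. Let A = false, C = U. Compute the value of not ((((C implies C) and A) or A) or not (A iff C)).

U

C implies C = U implies U = true  [min(1, 1−½+½)]
(C implies C) and A = true and false = false
((C implies C) and A) or A = false or false = false
A iff C = false iff U = U
not (A iff C) = not U = U
(((C implies C) and A) or A) or not (A iff C) = false or U = U
not ((((C implies C) and A) or A) or not (A iff C)) = not U = U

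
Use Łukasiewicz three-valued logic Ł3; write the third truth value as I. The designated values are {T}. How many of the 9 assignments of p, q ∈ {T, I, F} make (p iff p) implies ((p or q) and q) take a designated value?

3

Designated under: (p=T, q=T); (p=I, q=T); (p=F, q=T).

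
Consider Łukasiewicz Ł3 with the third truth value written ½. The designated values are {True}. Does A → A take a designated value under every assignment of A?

Every assignment of A over {True, ½, False} gives a value in {True}.
In particular, with A=½: A → A = True.

Yes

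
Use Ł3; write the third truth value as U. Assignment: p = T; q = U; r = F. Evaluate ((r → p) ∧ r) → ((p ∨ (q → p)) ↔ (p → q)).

r → p = F → T = T
(r → p) ∧ r = T ∧ F = F
q → p = U → T = T
p ∨ (q → p) = T ∨ T = T
p → q = T → U = U
(p ∨ (q → p)) ↔ (p → q) = T ↔ U = U
((r → p) ∧ r) → ((p ∨ (q → p)) ↔ (p → q)) = F → U = T

T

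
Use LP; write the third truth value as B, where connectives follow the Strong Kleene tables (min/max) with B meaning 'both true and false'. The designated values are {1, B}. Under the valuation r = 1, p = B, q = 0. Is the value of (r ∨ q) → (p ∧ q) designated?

r ∨ q = 1 ∨ 0 = 1
p ∧ q = B ∧ 0 = 0
(r ∨ q) → (p ∧ q) = 1 → 0 = 0
0 ∉ {1, B}.

No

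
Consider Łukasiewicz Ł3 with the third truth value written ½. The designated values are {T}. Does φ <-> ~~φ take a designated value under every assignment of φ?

Every assignment of φ over {T, ½, F} gives a value in {T}.
In particular, with φ=½: φ <-> ~~φ = T.

Yes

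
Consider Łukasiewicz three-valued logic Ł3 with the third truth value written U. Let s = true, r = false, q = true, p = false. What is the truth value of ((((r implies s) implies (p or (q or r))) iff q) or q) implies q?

true

r implies s = false implies true = true
q or r = true or false = true
p or (q or r) = false or true = true
(r implies s) implies (p or (q or r)) = true implies true = true
((r implies s) implies (p or (q or r))) iff q = true iff true = true
(((r implies s) implies (p or (q or r))) iff q) or q = true or true = true
((((r implies s) implies (p or (q or r))) iff q) or q) implies q = true implies true = true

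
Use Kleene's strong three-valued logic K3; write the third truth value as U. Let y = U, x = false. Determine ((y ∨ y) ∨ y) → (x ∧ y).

U

y ∨ y = U ∨ U = U
(y ∨ y) ∨ y = U ∨ U = U
x ∧ y = false ∧ U = false
((y ∨ y) ∨ y) → (x ∧ y) = U → false = U  [¬U ∨ false]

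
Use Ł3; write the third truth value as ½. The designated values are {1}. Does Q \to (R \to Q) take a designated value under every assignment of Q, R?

Every assignment of Q, R over {1, ½, 0} gives a value in {1}.
In particular, with Q=½, R=½: Q \to (R \to Q) = 1.

Yes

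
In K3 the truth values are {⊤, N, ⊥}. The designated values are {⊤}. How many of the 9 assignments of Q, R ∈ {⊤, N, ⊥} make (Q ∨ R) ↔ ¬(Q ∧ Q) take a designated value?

Designated under: (Q=⊥, R=⊤).

1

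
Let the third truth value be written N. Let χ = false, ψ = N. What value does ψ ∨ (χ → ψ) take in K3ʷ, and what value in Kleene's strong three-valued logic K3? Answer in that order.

N; true

In K3ʷ: χ → ψ = false → N = N  [any arg is the third value ⇒ result is the third value]
ψ ∨ (χ → ψ) = N ∨ N = N
In Kleene's strong three-valued logic K3: χ → ψ = false → N = true  [¬false ∨ N]
ψ ∨ (χ → ψ) = N ∨ true = true
They differ because K3ʷ and Kleene's strong three-valued logic K3 treat N differently under the binary connectives.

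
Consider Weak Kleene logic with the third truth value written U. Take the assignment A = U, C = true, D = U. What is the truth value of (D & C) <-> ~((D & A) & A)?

U

D & C = U & true = U
D & A = U & U = U
(D & A) & A = U & U = U
~((D & A) & A) = ~U = U
(D & C) <-> ~((D & A) & A) = U <-> U = U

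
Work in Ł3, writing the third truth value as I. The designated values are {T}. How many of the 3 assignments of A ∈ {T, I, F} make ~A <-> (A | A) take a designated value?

1

A=T: F ·
A=I: T ✓
A=F: F ·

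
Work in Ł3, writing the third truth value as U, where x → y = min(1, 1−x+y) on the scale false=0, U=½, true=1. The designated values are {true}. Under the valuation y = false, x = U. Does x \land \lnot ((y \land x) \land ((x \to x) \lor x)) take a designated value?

y \land x = false \land U = false
x \to x = U \to U = true
(x \to x) \lor x = true \lor U = true
(y \land x) \land ((x \to x) \lor x) = false \land true = false
\lnot ((y \land x) \land ((x \to x) \lor x)) = \lnot false = true
x \land \lnot ((y \land x) \land ((x \to x) \lor x)) = U \land true = U
U ∉ {true}.

No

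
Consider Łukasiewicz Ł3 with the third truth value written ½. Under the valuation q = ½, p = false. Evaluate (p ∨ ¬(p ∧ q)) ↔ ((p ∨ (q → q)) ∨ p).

p ∧ q = false ∧ ½ = false
¬(p ∧ q) = ¬false = true
p ∨ ¬(p ∧ q) = false ∨ true = true
q → q = ½ → ½ = true  [min(1, 1−½+½)]
p ∨ (q → q) = false ∨ true = true
(p ∨ (q → q)) ∨ p = true ∨ false = true
(p ∨ ¬(p ∧ q)) ↔ ((p ∨ (q → q)) ∨ p) = true ↔ true = true

true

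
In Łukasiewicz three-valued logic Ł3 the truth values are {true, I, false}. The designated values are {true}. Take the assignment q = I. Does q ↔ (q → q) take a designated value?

No

q → q = I → I = true  [min(1, 1−½+½)]
q ↔ (q → q) = I ↔ true = I
I ∉ {true}.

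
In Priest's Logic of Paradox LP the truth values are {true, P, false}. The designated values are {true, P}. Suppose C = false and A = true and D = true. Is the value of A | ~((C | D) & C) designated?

C | D = false | true = true
(C | D) & C = true & false = false
~((C | D) & C) = ~false = true
A | ~((C | D) & C) = true | true = true
true ∈ {true, P}.

Yes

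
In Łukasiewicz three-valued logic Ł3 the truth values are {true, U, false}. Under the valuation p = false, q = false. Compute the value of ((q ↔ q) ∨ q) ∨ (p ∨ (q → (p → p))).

q ↔ q = false ↔ false = true
(q ↔ q) ∨ q = true ∨ false = true
p → p = false → false = true
q → (p → p) = false → true = true
p ∨ (q → (p → p)) = false ∨ true = true
((q ↔ q) ∨ q) ∨ (p ∨ (q → (p → p))) = true ∨ true = true

true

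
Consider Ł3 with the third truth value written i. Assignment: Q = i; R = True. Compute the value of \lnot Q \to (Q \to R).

\lnot Q = \lnot i = i
Q \to R = i \to True = True  [min(1, 1−½+1)]
\lnot Q \to (Q \to R) = i \to True = True

True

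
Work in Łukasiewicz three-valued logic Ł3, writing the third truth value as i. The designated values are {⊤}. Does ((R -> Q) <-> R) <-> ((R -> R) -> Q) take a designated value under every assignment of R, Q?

No

Countermodel: R=i, Q=⊤ gives i, which is not designated.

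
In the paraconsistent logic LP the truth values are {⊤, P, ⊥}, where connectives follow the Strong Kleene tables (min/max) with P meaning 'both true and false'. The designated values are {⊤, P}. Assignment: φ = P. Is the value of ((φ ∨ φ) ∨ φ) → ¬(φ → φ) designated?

φ ∨ φ = P ∨ P = P
(φ ∨ φ) ∨ φ = P ∨ P = P
φ → φ = P → P = P
¬(φ → φ) = ¬P = P
((φ ∨ φ) ∨ φ) → ¬(φ → φ) = P → P = P
P ∈ {⊤, P}.

Yes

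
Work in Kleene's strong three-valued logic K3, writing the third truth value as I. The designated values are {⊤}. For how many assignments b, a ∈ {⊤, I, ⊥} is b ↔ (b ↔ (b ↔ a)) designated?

Designated under: (b=⊤, a=⊤); (b=⊥, a=⊥).

2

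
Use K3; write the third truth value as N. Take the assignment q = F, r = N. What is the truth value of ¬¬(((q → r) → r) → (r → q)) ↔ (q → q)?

q → r = F → N = T  [¬F ∨ N]
(q → r) → r = T → N = N
r → q = N → F = N
((q → r) → r) → (r → q) = N → N = N
¬(((q → r) → r) → (r → q)) = ¬N = N
¬¬(((q → r) → r) → (r → q)) = ¬N = N
q → q = F → F = T
¬¬(((q → r) → r) → (r → q)) ↔ (q → q) = N ↔ T = N

N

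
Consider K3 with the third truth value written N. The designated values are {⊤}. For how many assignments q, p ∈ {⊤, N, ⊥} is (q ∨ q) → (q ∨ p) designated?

Of the 9 assignments, 7 give a value in {⊤}.

7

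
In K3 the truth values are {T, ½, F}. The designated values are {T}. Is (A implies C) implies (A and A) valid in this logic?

No

Countermodel: A=½, C=T gives ½, which is not designated.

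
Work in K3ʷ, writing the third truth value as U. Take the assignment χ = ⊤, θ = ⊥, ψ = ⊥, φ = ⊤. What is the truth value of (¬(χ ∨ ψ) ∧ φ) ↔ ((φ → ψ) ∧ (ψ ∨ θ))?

⊤

χ ∨ ψ = ⊤ ∨ ⊥ = ⊤
¬(χ ∨ ψ) = ¬⊤ = ⊥
¬(χ ∨ ψ) ∧ φ = ⊥ ∧ ⊤ = ⊥
φ → ψ = ⊤ → ⊥ = ⊥
ψ ∨ θ = ⊥ ∨ ⊥ = ⊥
(φ → ψ) ∧ (ψ ∨ θ) = ⊥ ∧ ⊥ = ⊥
(¬(χ ∨ ψ) ∧ φ) ↔ ((φ → ψ) ∧ (ψ ∨ θ)) = ⊥ ↔ ⊥ = ⊤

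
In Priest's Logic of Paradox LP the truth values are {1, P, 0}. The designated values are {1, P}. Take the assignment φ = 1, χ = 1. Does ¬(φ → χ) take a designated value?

φ → χ = 1 → 1 = 1
¬(φ → χ) = ¬1 = 0
0 ∉ {1, P}.

No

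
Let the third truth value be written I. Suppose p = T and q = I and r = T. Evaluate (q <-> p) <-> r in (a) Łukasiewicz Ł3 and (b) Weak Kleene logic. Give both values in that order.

In Łukasiewicz Ł3: q <-> p = I <-> T = I  [1 − |½−1|]
(q <-> p) <-> r = I <-> T = I
In Weak Kleene logic: q <-> p = I <-> T = I
(q <-> p) <-> r = I <-> T = I

I; I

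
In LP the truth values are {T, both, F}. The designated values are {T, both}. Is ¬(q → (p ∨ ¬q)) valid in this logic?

No

Countermodel: q=T, p=T gives F, which is not designated.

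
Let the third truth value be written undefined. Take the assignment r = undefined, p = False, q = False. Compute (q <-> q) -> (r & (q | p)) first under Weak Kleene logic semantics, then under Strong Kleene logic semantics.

In Weak Kleene logic: q <-> q = False <-> False = True
q | p = False | False = False
r & (q | p) = undefined & False = undefined
(q <-> q) -> (r & (q | p)) = True -> undefined = undefined  [any arg is the third value ⇒ result is the third value]
In Strong Kleene logic: q <-> q = False <-> False = True
q | p = False | False = False
r & (q | p) = undefined & False = False
(q <-> q) -> (r & (q | p)) = True -> False = False
They differ because Weak Kleene logic and Strong Kleene logic treat undefined differently under the binary connectives.

undefined; False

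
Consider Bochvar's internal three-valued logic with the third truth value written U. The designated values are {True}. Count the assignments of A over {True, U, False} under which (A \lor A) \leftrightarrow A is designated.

A=True: True ✓
A=U: U ·
A=False: True ✓

2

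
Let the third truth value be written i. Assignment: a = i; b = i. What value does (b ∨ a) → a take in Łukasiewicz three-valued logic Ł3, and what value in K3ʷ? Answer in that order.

In Łukasiewicz three-valued logic Ł3: b ∨ a = i ∨ i = i
(b ∨ a) → a = i → i = ⊤
In K3ʷ: b ∨ a = i ∨ i = i
(b ∨ a) → a = i → i = i  [any arg is the third value ⇒ result is the third value]
They differ because Łukasiewicz three-valued logic Ł3 and K3ʷ treat i differently under the binary connectives.

⊤; i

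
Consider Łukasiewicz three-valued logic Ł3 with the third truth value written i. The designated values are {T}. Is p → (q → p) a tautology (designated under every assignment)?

Yes

Every assignment of p, q over {T, i, F} gives a value in {T}.
In particular, with p=i, q=i: p → (q → p) = T.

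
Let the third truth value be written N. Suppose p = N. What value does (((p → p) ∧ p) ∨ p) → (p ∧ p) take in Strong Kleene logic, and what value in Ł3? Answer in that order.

N; T

In Strong Kleene logic: p → p = N → N = N  [¬N ∨ N]
(p → p) ∧ p = N ∧ N = N
((p → p) ∧ p) ∨ p = N ∨ N = N
p ∧ p = N ∧ N = N
(((p → p) ∧ p) ∨ p) → (p ∧ p) = N → N = N
In Ł3: p → p = N → N = T  [min(1, 1−½+½)]
(p → p) ∧ p = T ∧ N = N
((p → p) ∧ p) ∨ p = N ∨ N = N
p ∧ p = N ∧ N = N
(((p → p) ∧ p) ∨ p) → (p ∧ p) = N → N = T
They differ because Strong Kleene logic and Ł3 treat N differently under implication.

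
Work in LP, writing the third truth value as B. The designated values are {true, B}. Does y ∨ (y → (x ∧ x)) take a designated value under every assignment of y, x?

Every assignment of y, x over {true, B, false} gives a value in {true, B}.
In particular, with y=B, x=B: y ∨ (y → (x ∧ x)) = B.

Yes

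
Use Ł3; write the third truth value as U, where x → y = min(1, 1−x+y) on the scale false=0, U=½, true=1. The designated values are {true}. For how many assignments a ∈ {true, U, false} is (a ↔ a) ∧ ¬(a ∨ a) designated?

1

a=true: false ·
a=U: U ·
a=false: true ✓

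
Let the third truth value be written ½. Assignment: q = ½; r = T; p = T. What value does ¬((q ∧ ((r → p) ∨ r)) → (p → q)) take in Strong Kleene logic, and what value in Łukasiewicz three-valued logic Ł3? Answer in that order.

In Strong Kleene logic: r → p = T → T = T
(r → p) ∨ r = T ∨ T = T
q ∧ ((r → p) ∨ r) = ½ ∧ T = ½
p → q = T → ½ = ½  [¬T ∨ ½]
(q ∧ ((r → p) ∨ r)) → (p → q) = ½ → ½ = ½
¬((q ∧ ((r → p) ∨ r)) → (p → q)) = ¬½ = ½
In Łukasiewicz three-valued logic Ł3: r → p = T → T = T
(r → p) ∨ r = T ∨ T = T
q ∧ ((r → p) ∨ r) = ½ ∧ T = ½
p → q = T → ½ = ½  [min(1, 1−1+½)]
(q ∧ ((r → p) ∨ r)) → (p → q) = ½ → ½ = T
¬((q ∧ ((r → p) ∨ r)) → (p → q)) = ¬T = F
They differ because Strong Kleene logic and Łukasiewicz three-valued logic Ł3 treat ½ differently under implication.

½; F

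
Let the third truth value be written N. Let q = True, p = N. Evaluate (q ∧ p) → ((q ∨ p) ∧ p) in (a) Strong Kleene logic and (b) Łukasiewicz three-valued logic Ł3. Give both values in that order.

N; True

In Strong Kleene logic: q ∧ p = True ∧ N = N
q ∨ p = True ∨ N = True
(q ∨ p) ∧ p = True ∧ N = N
(q ∧ p) → ((q ∨ p) ∧ p) = N → N = N  [¬N ∨ N]
In Łukasiewicz three-valued logic Ł3: q ∧ p = True ∧ N = N
q ∨ p = True ∨ N = True
(q ∨ p) ∧ p = True ∧ N = N
(q ∧ p) → ((q ∨ p) ∧ p) = N → N = True
They differ because Strong Kleene logic and Łukasiewicz three-valued logic Ł3 treat N differently under implication.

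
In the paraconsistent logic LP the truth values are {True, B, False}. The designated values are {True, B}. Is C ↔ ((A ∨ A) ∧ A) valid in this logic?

No

Countermodel: C=True, A=False gives False, which is not designated.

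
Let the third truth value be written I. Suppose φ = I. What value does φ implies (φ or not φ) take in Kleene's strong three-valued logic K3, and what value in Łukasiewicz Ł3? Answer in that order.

I; true

In Kleene's strong three-valued logic K3: not φ = not I = I
φ or not φ = I or I = I
φ implies (φ or not φ) = I implies I = I  [not I or I]
In Łukasiewicz Ł3: not φ = not I = I
φ or not φ = I or I = I
φ implies (φ or not φ) = I implies I = true
They differ because Kleene's strong three-valued logic K3 and Łukasiewicz Ł3 treat I differently under implication.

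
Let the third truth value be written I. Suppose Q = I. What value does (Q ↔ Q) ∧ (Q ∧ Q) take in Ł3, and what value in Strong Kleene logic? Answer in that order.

In Ł3: Q ↔ Q = I ↔ I = True
Q ∧ Q = I ∧ I = I
(Q ↔ Q) ∧ (Q ∧ Q) = True ∧ I = I
In Strong Kleene logic: Q ↔ Q = I ↔ I = I
Q ∧ Q = I ∧ I = I
(Q ↔ Q) ∧ (Q ∧ Q) = I ∧ I = I

I; I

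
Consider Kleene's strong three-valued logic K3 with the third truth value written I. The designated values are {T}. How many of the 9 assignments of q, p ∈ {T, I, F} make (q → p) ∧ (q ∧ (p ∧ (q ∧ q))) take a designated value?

1

Designated under: (q=T, p=T).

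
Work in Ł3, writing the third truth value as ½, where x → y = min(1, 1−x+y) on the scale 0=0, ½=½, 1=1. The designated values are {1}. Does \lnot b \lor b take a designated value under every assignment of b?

No

Countermodel: b=½ gives ½, which is not designated.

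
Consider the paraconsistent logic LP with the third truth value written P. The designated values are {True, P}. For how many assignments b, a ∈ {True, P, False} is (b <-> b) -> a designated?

7

Of the 9 assignments, 7 give a value in {True, P}.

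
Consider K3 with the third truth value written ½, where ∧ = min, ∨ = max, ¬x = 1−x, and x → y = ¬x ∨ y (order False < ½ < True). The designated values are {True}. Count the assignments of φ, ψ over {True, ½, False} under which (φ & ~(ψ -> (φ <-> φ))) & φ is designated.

Of the 9 assignments, 0 give a value in {True}.

0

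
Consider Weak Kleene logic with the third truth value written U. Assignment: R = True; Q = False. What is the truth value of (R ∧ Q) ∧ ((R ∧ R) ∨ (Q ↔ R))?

R ∧ Q = True ∧ False = False
R ∧ R = True ∧ True = True
Q ↔ R = False ↔ True = False
(R ∧ R) ∨ (Q ↔ R) = True ∨ False = True
(R ∧ Q) ∧ ((R ∧ R) ∨ (Q ↔ R)) = False ∧ True = False

False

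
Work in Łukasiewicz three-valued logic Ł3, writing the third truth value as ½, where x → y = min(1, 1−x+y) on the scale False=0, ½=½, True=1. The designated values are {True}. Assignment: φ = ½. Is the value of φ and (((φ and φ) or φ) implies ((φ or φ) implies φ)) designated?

No

φ and φ = ½ and ½ = ½
(φ and φ) or φ = ½ or ½ = ½
φ or φ = ½ or ½ = ½
(φ or φ) implies φ = ½ implies ½ = True  [min(1, 1−½+½)]
((φ and φ) or φ) implies ((φ or φ) implies φ) = ½ implies True = True
φ and (((φ and φ) or φ) implies ((φ or φ) implies φ)) = ½ and True = ½
½ ∉ {True}.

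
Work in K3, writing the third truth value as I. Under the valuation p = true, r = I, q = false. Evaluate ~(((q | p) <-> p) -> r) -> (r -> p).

q | p = false | true = true
(q | p) <-> p = true <-> true = true
((q | p) <-> p) -> r = true -> I = I
~(((q | p) <-> p) -> r) = ~I = I
r -> p = I -> true = true
~(((q | p) <-> p) -> r) -> (r -> p) = I -> true = true

true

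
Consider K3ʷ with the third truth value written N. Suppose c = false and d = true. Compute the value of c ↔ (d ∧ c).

d ∧ c = true ∧ false = false
c ↔ (d ∧ c) = false ↔ false = true

true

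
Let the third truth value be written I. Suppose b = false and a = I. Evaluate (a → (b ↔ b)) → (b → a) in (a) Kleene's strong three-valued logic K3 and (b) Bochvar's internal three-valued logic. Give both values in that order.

true; I

In Kleene's strong three-valued logic K3: b ↔ b = false ↔ false = true
a → (b ↔ b) = I → true = true  [¬I ∨ true]
b → a = false → I = true
(a → (b ↔ b)) → (b → a) = true → true = true
In Bochvar's internal three-valued logic: b ↔ b = false ↔ false = true
a → (b ↔ b) = I → true = I  [any arg is the third value ⇒ result is the third value]
b → a = false → I = I
(a → (b ↔ b)) → (b → a) = I → I = I
They differ because Kleene's strong three-valued logic K3 and Bochvar's internal three-valued logic treat I differently under the binary connectives.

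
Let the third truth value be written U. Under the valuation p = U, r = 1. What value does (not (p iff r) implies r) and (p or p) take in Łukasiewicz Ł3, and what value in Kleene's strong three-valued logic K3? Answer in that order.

In Łukasiewicz Ł3: p iff r = U iff 1 = U
not (p iff r) = not U = U
not (p iff r) implies r = U implies 1 = 1
p or p = U or U = U
(not (p iff r) implies r) and (p or p) = 1 and U = U
In Kleene's strong three-valued logic K3: p iff r = U iff 1 = U
not (p iff r) = not U = U
not (p iff r) implies r = U implies 1 = 1
p or p = U or U = U
(not (p iff r) implies r) and (p or p) = 1 and U = U

U; U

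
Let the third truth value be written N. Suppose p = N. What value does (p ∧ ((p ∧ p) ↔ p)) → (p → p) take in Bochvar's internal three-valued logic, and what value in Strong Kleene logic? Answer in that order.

N; N

In Bochvar's internal three-valued logic: p ∧ p = N ∧ N = N
(p ∧ p) ↔ p = N ↔ N = N
p ∧ ((p ∧ p) ↔ p) = N ∧ N = N
p → p = N → N = N
(p ∧ ((p ∧ p) ↔ p)) → (p → p) = N → N = N
In Strong Kleene logic: p ∧ p = N ∧ N = N
(p ∧ p) ↔ p = N ↔ N = N
p ∧ ((p ∧ p) ↔ p) = N ∧ N = N
p → p = N → N = N
(p ∧ ((p ∧ p) ↔ p)) → (p → p) = N → N = N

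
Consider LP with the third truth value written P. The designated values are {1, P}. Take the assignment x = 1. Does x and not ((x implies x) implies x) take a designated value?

No

x implies x = 1 implies 1 = 1
(x implies x) implies x = 1 implies 1 = 1
not ((x implies x) implies x) = not 1 = 0
x and not ((x implies x) implies x) = 1 and 0 = 0
0 ∉ {1, P}.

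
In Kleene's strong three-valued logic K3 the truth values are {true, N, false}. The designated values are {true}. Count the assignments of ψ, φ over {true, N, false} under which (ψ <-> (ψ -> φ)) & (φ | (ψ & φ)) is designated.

1

Designated under: (ψ=true, φ=true).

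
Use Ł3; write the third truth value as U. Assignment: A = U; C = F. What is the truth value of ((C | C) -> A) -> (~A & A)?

C | C = F | F = F
(C | C) -> A = F -> U = T
~A = ~U = U
~A & A = U & U = U
((C | C) -> A) -> (~A & A) = T -> U = U

U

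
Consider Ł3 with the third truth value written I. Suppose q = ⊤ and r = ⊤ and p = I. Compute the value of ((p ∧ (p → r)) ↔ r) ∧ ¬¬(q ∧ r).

I

p → r = I → ⊤ = ⊤
p ∧ (p → r) = I ∧ ⊤ = I
(p ∧ (p → r)) ↔ r = I ↔ ⊤ = I
q ∧ r = ⊤ ∧ ⊤ = ⊤
¬(q ∧ r) = ¬⊤ = ⊥
¬¬(q ∧ r) = ¬⊥ = ⊤
((p ∧ (p → r)) ↔ r) ∧ ¬¬(q ∧ r) = I ∧ ⊤ = I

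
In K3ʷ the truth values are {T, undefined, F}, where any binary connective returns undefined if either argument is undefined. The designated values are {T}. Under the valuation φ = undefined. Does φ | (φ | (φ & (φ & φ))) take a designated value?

φ & φ = undefined & undefined = undefined
φ & (φ & φ) = undefined & undefined = undefined
φ | (φ & (φ & φ)) = undefined | undefined = undefined
φ | (φ | (φ & (φ & φ))) = undefined | undefined = undefined
undefined ∉ {T}.

No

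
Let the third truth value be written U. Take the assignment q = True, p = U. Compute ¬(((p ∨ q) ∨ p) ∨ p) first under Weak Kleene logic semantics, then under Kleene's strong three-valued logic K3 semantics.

In Weak Kleene logic: p ∨ q = U ∨ True = U
(p ∨ q) ∨ p = U ∨ U = U
((p ∨ q) ∨ p) ∨ p = U ∨ U = U
¬(((p ∨ q) ∨ p) ∨ p) = ¬U = U
In Kleene's strong three-valued logic K3: p ∨ q = U ∨ True = True
(p ∨ q) ∨ p = True ∨ U = True
((p ∨ q) ∨ p) ∨ p = True ∨ U = True
¬(((p ∨ q) ∨ p) ∨ p) = ¬True = False
They differ because Weak Kleene logic and Kleene's strong three-valued logic K3 treat U differently under the binary connectives.

U; False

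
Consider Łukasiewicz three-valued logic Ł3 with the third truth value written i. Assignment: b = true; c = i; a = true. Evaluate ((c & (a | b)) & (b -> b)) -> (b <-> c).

true

a | b = true | true = true
c & (a | b) = i & true = i
b -> b = true -> true = true
(c & (a | b)) & (b -> b) = i & true = i
b <-> c = true <-> i = i
((c & (a | b)) & (b -> b)) -> (b <-> c) = i -> i = true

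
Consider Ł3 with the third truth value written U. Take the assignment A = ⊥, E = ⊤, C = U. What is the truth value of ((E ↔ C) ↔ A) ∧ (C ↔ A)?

U

E ↔ C = ⊤ ↔ U = U  [1 − |1−½|]
(E ↔ C) ↔ A = U ↔ ⊥ = U
C ↔ A = U ↔ ⊥ = U
((E ↔ C) ↔ A) ∧ (C ↔ A) = U ∧ U = U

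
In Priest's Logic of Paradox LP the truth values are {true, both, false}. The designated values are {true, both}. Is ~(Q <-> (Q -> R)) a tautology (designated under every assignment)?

No

Countermodel: Q=true, R=true gives false, which is not designated.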